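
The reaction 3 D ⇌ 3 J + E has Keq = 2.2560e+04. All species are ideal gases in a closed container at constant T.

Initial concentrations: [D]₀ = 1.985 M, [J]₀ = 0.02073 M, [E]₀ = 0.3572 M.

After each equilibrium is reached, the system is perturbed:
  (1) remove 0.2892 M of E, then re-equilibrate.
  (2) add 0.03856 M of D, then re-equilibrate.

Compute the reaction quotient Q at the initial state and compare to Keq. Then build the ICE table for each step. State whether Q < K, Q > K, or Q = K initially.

Q₀ = 4.0684e-07; Q < K (proceeds forward)

Q₀ = 4.0684e-07 vs Keq = 2.2560e+04 ⇒ Q<K, forward
Step 1:
                   D          J          E
  init         1.985    0.02073     0.3572
  Δ           -1.917      1.917     0.6388
  eq         0.06847      1.937      0.996
  solve Keq expr → x = 0.6388; check Q = 2.2560e+04
Then remove 0.2892 M of E.
Step 2:
                   D          J          E
  init       0.06847      1.937     0.7068
  Δ        -0.007105   0.007105   0.002368
  eq         0.06137      1.944     0.7092
  solve Keq expr → x = 0.002368; check Q = 2.2560e+04
Then add 0.03856 M of D.
Step 3:
                   D          J          E
  init       0.09993      1.944     0.7092
  Δ         -0.03703    0.03703    0.01234
  eq         0.06289      1.981     0.7216
  solve Keq expr → x = 0.01234; check Q = 2.2560e+04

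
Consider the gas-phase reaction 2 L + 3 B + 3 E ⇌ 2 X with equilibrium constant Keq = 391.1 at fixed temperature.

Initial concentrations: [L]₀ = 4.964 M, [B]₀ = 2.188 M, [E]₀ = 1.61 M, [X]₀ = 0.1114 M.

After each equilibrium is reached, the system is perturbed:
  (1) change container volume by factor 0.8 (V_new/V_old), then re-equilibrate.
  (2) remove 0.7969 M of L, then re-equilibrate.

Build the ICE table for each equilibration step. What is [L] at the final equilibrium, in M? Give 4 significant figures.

[L]_eq = 4.122 M

Q₀ = 1.1521e-05 vs Keq = 391.1 ⇒ Q<K, forward
Step 1:
                    L           B           E           X
  I             4.964       2.188        1.61      0.1114
  C            -1.014      -1.521      -1.521       1.014
  E              3.95      0.6668      0.0888       1.126
  solve Keq expr → x = 0.5071; check Q = 391.1
Then change container volume by factor 0.8 (V_new/V_old).
Step 2:
                    L           B           E           X
  I             4.937      0.8335       0.111       1.407
  C           -0.0238     -0.0357     -0.0357      0.0238
  E             4.914      0.7978      0.0753       1.431
  solve Keq expr → x = 0.0119; check Q = 391.1
Then remove 0.7969 M of L.
Step 3:
                    L           B           E           X
  I             4.117      0.7978      0.0753       1.431
  C          0.005513    0.008269    0.008269   -0.005513
  E             4.122      0.8061     0.08357       1.425
  solve Keq expr → x = -0.002756; check Q = 391.1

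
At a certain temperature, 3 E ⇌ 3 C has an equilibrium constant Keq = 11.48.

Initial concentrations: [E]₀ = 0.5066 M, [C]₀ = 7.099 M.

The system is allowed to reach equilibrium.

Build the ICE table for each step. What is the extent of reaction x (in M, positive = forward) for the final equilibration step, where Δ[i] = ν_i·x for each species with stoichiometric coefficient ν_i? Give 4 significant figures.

x = -0.6098 M

Q₀ = 2752 vs Keq = 11.48 ⇒ Q>K, reverse
Step 1:
                    E           C
  I            0.5066       7.099
  C             1.829      -1.829
  E             2.336        5.27
  solve Keq expr → x = -0.6098; check Q = 11.48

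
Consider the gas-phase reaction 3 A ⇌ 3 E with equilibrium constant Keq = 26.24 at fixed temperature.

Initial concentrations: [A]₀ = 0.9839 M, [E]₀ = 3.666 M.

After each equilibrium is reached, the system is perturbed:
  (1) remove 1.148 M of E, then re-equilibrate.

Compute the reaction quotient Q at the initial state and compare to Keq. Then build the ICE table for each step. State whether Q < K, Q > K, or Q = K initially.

Q₀ = 51.73 vs Keq = 26.24 ⇒ Q>K, reverse
Step 1:
                    A           E
  I            0.9839       3.666
  C            0.1869     -0.1869
  E             1.171       3.479
  solve Keq expr → x = -0.0623; check Q = 26.24
Then remove 1.148 M of E.
Step 2:
                    A           E
  I             1.171       2.331
  C           -0.2891      0.2891
  E            0.8817        2.62
  solve Keq expr → x = 0.09635; check Q = 26.24

Q₀ = 51.73; Q > K (proceeds reverse)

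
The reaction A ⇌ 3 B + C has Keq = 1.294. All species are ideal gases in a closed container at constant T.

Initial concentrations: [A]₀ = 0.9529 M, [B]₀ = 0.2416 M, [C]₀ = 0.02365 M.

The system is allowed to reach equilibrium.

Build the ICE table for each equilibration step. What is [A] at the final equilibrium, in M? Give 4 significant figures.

[A]_eq = 0.6057 M

Q₀ = 3.5001e-04 vs Keq = 1.294 ⇒ Q<K, forward
Step 1:
                    A           B           C
  Initial      0.9529      0.2416     0.02365
  Change      -0.3472       1.042      0.3472
  Equil        0.6057       1.283      0.3709
  solve Keq expr → x = 0.3472; check Q = 1.294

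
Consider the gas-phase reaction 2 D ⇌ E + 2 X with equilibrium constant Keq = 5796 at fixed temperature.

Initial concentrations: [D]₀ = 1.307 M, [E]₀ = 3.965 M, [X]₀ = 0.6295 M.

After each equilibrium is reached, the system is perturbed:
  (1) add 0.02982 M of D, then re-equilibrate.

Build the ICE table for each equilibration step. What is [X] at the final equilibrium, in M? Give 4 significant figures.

Q₀ = 0.9198 vs Keq = 5796 ⇒ Q<K, forward
Step 1:
                    D           E           X
  I             1.307       3.965      0.6295
  C            -1.254       0.627       1.254
  E           0.05301       4.592       1.883
  solve Keq expr → x = 0.627; check Q = 5796
Then add 0.02982 M of D.
Step 2:
                    D           E           X
  I           0.08283       4.592       1.883
  C          -0.02892     0.01446     0.02892
  E           0.05391       4.606       1.912
  solve Keq expr → x = 0.01446; check Q = 5796

[X]_eq = 1.912 M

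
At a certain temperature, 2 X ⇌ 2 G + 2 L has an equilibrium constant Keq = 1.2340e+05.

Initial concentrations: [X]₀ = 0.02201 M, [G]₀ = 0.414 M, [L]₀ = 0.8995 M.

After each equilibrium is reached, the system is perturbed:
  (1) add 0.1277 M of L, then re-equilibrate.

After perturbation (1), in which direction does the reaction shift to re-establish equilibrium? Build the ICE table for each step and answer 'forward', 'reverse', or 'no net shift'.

Q₀ = 286.3 vs Keq = 1.2340e+05 ⇒ Q<K, forward
Step 1:
                   X          G          L
  init       0.02201      0.414     0.8995
  Δ         -0.02087    0.02087    0.02087
  eq        0.001139     0.4349     0.9204
  solve Keq expr → x = 0.01044; check Q = 1.2340e+05
Then add 0.1277 M of L.
Step 2:
                   X          G          L
  init      0.001139     0.4349      1.048
  Δ       1.5742e-04 -1.5742e-04 -1.5742e-04
  eq        0.001297     0.4347      1.048
  solve Keq expr → x = -7.8711e-05; check Q = 1.2340e+05

Direction: reverse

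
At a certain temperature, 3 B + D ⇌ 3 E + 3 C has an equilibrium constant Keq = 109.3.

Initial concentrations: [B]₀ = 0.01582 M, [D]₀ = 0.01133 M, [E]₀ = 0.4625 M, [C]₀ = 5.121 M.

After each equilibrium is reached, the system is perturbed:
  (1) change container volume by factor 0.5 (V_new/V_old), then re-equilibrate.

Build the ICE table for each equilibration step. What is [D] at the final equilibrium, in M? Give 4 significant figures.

Q₀ = 2.9618e+08 vs Keq = 109.3 ⇒ Q>K, reverse
Step 1:
                    B           D           E           C
  Initial     0.01582     0.01133      0.4625       5.121
  Change       0.3071      0.1024     -0.3071     -0.3071
  Equil        0.3229      0.1137      0.1554       4.814
  solve Keq expr → x = -0.1024; check Q = 109.3
Then change container volume by factor 0.5 (V_new/V_old).
Step 2:
                    B           D           E           C
  Initial      0.6459      0.2274      0.3108       9.628
  Change      0.08038     0.02679    -0.08038    -0.08038
  Equil        0.7262      0.2542      0.2304       9.547
  solve Keq expr → x = -0.02679; check Q = 109.3

[D]_eq = 0.2542 M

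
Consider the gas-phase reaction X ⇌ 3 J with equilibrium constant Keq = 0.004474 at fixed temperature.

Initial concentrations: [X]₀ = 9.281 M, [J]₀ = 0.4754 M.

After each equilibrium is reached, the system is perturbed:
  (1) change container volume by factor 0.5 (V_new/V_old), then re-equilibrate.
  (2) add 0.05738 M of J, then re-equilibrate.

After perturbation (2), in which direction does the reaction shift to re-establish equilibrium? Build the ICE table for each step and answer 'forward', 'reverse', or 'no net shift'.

Q₀ = 0.01158 vs Keq = 0.004474 ⇒ Q>K, reverse
Step 1:
                  X         J
  Initial     9.281    0.4754
  Change    0.04286   -0.1286
  Equil       9.324    0.3468
  solve Keq expr → x = -0.04286; check Q = 0.004474
Then change container volume by factor 0.5 (V_new/V_old).
Step 2:
                  X         J
  Initial     18.65    0.6936
  Change    0.08533    -0.256
  Equil       18.73    0.4376
  solve Keq expr → x = -0.08533; check Q = 0.004474
Then add 0.05738 M of J.
Step 3:
                  X         J
  Initial     18.73     0.495
  Change    0.01908  -0.05723
  Equil       18.75    0.4378
  solve Keq expr → x = -0.01908; check Q = 0.004474

Direction: reverse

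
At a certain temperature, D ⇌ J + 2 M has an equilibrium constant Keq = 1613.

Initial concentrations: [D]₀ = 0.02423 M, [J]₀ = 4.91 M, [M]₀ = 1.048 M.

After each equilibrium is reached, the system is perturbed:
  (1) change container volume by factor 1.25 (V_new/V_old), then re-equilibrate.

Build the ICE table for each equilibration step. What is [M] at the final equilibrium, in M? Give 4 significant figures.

Q₀ = 222.6 vs Keq = 1613 ⇒ Q<K, forward
Step 1:
                  D         J         M
  Initial   0.02423      4.91     1.048
  Change    -0.0206    0.0206   0.04121
  Equil    0.003626     4.931     1.089
  solve Keq expr → x = 0.0206; check Q = 1613
Then change container volume by factor 1.25 (V_new/V_old).
Step 2:
                  D         J         M
  Initial  0.002901     3.944    0.8714
  Change  -0.001035  0.001035   0.00207
  Equil    0.001866     3.946    0.8734
  solve Keq expr → x = 0.001035; check Q = 1613

[M]_eq = 0.8734 M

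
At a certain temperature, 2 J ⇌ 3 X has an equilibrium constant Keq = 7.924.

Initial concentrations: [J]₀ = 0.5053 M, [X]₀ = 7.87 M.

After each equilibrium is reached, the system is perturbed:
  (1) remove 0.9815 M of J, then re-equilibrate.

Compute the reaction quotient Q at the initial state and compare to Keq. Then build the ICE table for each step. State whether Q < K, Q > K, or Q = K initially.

Q₀ = 1909; Q > K (proceeds reverse)

Q₀ = 1909 vs Keq = 7.924 ⇒ Q>K, reverse
Step 1:
                   J          X
  init        0.5053       7.87
  Δ            2.487      -3.73
  eq           2.992       4.14
  solve Keq expr → x = -1.243; check Q = 7.924
Then remove 0.9815 M of J.
Step 2:
                   J          X
  init         2.011       4.14
  Δ           0.3821    -0.5732
  eq           2.393      3.567
  solve Keq expr → x = -0.1911; check Q = 7.924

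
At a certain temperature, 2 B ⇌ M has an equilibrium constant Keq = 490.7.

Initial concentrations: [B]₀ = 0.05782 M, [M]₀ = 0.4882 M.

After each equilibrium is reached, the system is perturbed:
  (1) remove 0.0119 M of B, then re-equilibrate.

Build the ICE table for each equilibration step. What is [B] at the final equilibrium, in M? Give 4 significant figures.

Q₀ = 146 vs Keq = 490.7 ⇒ Q<K, forward
Step 1:
                   B          M
  init       0.05782     0.4882
  Δ         -0.02586    0.01293
  eq         0.03196     0.5011
  solve Keq expr → x = 0.01293; check Q = 490.7
Then remove 0.0119 M of B.
Step 2:
                   B          M
  init       0.02006     0.5011
  Δ          0.01171  -0.005856
  eq         0.03177     0.4953
  solve Keq expr → x = -0.005856; check Q = 490.7

[B]_eq = 0.03177 M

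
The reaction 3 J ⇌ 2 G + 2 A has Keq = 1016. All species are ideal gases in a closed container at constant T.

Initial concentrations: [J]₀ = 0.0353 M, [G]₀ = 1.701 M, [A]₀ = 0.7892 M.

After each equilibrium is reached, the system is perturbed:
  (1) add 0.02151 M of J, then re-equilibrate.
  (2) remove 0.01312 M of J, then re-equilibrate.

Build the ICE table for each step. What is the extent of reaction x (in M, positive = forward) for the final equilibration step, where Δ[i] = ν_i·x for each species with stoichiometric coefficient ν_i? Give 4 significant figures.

Q₀ = 4.0969e+04 vs Keq = 1016 ⇒ Q>K, reverse
Step 1:
                    J           G           A
  Initial      0.0353       1.701      0.7892
  Change        0.078      -0.052      -0.052
  Equil        0.1133       1.649      0.7372
  solve Keq expr → x = -0.026; check Q = 1016
Then add 0.02151 M of J.
Step 2:
                    J           G           A
  Initial      0.1348       1.649      0.7372
  Change     -0.01957     0.01305     0.01305
  Equil        0.1152       1.662      0.7502
  solve Keq expr → x = 0.006524; check Q = 1016
Then remove 0.01312 M of J.
Step 3:
                    J           G           A
  Initial      0.1021       1.662      0.7502
  Change      0.01194   -0.007959   -0.007959
  Equil        0.1141       1.654      0.7423
  solve Keq expr → x = -0.003979; check Q = 1016

x = -0.003979 M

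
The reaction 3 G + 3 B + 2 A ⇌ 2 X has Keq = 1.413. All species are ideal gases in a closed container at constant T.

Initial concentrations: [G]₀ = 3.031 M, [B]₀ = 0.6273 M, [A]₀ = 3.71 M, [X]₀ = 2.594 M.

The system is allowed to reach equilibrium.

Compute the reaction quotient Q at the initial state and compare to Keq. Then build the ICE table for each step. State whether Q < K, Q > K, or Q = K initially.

Q₀ = 0.07112 vs Keq = 1.413 ⇒ Q<K, forward
Step 1:
                   G          B          A          X
  I            3.031     0.6273       3.71      2.594
  C          -0.3397    -0.3397    -0.2264     0.2264
  E            2.691     0.2876      3.484       2.82
  solve Keq expr → x = 0.1132; check Q = 1.413

Q₀ = 0.07112; Q < K (proceeds forward)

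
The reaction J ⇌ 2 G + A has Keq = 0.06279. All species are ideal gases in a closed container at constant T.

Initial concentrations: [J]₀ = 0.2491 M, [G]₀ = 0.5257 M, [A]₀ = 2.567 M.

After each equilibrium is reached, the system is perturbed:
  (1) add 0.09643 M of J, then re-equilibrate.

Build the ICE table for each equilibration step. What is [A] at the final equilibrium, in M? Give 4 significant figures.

[A]_eq = 2.364 M

Q₀ = 2.848 vs Keq = 0.06279 ⇒ Q>K, reverse
Step 1:
                  J         G         A
  I          0.2491    0.5257     2.567
  C          0.2077   -0.4154   -0.2077
  E          0.4568    0.1103     2.359
  solve Keq expr → x = -0.2077; check Q = 0.06279
Then add 0.09643 M of J.
Step 2:
                  J         G         A
  I          0.5532    0.1103     2.359
  C       -0.005189   0.01038  0.005189
  E          0.5481    0.1206     2.364
  solve Keq expr → x = 0.005189; check Q = 0.06279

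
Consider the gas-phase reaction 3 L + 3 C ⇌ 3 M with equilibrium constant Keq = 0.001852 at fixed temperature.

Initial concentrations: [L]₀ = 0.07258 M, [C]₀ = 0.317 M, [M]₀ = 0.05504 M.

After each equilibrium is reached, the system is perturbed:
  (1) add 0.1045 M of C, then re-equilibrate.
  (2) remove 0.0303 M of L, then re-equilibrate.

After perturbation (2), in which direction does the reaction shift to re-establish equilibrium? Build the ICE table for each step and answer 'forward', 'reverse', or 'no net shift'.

Q₀ = 13.69 vs Keq = 0.001852 ⇒ Q>K, reverse
Step 1:
                  L         C         M
  Initial   0.07258     0.317   0.05504
  Change    0.04954   0.04954  -0.04954
  Equil      0.1221    0.3665  0.005497
  solve Keq expr → x = -0.01651; check Q = 0.001852
Then add 0.1045 M of C.
Step 2:
                  L         C         M
  Initial    0.1221     0.471  0.005497
  Change  -0.001461 -0.001461  0.001461
  Equil      0.1207    0.4696  0.006958
  solve Keq expr → x = 4.8701e-04; check Q = 0.001852
Then remove 0.0303 M of L.
Step 3:
                  L         C         M
  Initial   0.09036    0.4696  0.006958
  Change   0.001635  0.001635 -0.001635
  Equil       0.092    0.4712  0.005324
  solve Keq expr → x = -5.4486e-04; check Q = 0.001852

Direction: reverse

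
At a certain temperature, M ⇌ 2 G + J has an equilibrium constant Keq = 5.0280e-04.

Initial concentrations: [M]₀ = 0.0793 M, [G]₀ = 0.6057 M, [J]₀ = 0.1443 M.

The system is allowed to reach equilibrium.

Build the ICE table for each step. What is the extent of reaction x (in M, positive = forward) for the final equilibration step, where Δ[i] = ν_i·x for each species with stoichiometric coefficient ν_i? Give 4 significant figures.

x = -0.1432 M

Q₀ = 0.6676 vs Keq = 5.0280e-04 ⇒ Q>K, reverse
Step 1:
                  M         G         J
  init       0.0793    0.6057    0.1443
  Δ          0.1432   -0.2864   -0.1432
  eq         0.2225    0.3193  0.001097
  solve Keq expr → x = -0.1432; check Q = 5.0280e-04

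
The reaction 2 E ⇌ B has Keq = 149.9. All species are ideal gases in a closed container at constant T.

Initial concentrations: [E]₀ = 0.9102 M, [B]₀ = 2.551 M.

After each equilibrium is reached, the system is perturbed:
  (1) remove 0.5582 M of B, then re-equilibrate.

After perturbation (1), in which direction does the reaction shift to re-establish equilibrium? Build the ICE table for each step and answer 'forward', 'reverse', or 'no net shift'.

Direction: forward

Q₀ = 3.079 vs Keq = 149.9 ⇒ Q<K, forward
Step 1:
                    E           B
  I            0.9102       2.551
  C           -0.7702      0.3851
  E              0.14       2.936
  solve Keq expr → x = 0.3851; check Q = 149.9
Then remove 0.5582 M of B.
Step 2:
                    E           B
  I              0.14       2.378
  C          -0.01382    0.006911
  E            0.1261       2.385
  solve Keq expr → x = 0.006911; check Q = 149.9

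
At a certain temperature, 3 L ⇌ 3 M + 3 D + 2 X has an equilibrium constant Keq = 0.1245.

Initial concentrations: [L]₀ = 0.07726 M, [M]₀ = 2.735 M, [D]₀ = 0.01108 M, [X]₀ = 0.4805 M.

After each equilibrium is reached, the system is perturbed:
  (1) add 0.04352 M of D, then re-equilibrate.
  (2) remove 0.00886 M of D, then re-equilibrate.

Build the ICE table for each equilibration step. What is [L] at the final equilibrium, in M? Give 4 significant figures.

[L]_eq = 0.0943 M

Q₀ = 0.01393 vs Keq = 0.1245 ⇒ Q<K, forward
Step 1:
                  L         M         D         X
  init      0.07726     2.735   0.01108    0.4805
  Δ       -0.009001  0.009001  0.009001     0.006
  eq        0.06826     2.744   0.02008    0.4865
  solve Keq expr → x = 0.003; check Q = 0.1245
Then add 0.04352 M of D.
Step 2:
                  L         M         D         X
  init      0.06826     2.744    0.0636    0.4865
  Δ         0.03263  -0.03263  -0.03263  -0.02176
  eq         0.1009     2.711   0.03097    0.4647
  solve Keq expr → x = -0.01088; check Q = 0.1245
Then remove 0.00886 M of D.
Step 3:
                  L         M         D         X
  init       0.1009     2.711   0.02211    0.4647
  Δ       -0.006587  0.006587  0.006587  0.004392
  eq         0.0943     2.718    0.0287    0.4691
  solve Keq expr → x = 0.002196; check Q = 0.1245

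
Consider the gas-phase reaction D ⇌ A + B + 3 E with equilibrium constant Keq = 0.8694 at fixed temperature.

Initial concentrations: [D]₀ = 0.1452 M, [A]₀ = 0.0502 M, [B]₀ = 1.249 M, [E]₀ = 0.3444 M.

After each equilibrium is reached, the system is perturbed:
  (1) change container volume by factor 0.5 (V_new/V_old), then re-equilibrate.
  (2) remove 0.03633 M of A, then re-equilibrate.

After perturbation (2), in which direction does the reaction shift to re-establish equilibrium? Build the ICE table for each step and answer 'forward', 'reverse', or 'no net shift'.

Direction: forward

Q₀ = 0.01764 vs Keq = 0.8694 ⇒ Q<K, forward
Step 1:
                   D          A          B          E
  init        0.1452     0.0502      1.249     0.3444
  Δ         -0.09238    0.09238    0.09238     0.2771
  eq         0.05282     0.1426      1.341     0.6215
  solve Keq expr → x = 0.09238; check Q = 0.8694
Then change container volume by factor 0.5 (V_new/V_old).
Step 2:
                   D          A          B          E
  init        0.1056     0.2852      2.683      1.243
  Δ           0.1383    -0.1383    -0.1383     -0.415
  eq           0.244     0.1468      2.544     0.8281
  solve Keq expr → x = -0.1383; check Q = 0.8694
Then remove 0.03633 M of A.
Step 3:
                   D          A          B          E
  init         0.244     0.1105      2.544     0.8281
  Δ         -0.01193    0.01193    0.01193    0.03579
  eq           0.232     0.1224      2.556     0.8639
  solve Keq expr → x = 0.01193; check Q = 0.8694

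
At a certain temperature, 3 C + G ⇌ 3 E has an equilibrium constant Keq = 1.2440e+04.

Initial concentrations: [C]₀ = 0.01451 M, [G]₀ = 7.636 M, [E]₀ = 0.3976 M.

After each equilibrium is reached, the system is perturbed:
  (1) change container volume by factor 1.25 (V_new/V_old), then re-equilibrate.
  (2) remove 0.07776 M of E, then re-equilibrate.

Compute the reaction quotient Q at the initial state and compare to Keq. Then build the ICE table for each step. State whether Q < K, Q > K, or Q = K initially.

Q₀ = 2694 vs Keq = 1.2440e+04 ⇒ Q<K, forward
Step 1:
                    C           G           E
  I           0.01451       7.636      0.3976
  C         -0.005671    -0.00189    0.005671
  E          0.008839       7.634      0.4033
  solve Keq expr → x = 0.00189; check Q = 1.2440e+04
Then change container volume by factor 1.25 (V_new/V_old).
Step 2:
                    C           G           E
  I          0.007071       6.107      0.3226
  C        5.3335e-04  1.7778e-04 -5.3335e-04
  E          0.007605       6.107      0.3221
  solve Keq expr → x = -1.7778e-04; check Q = 1.2440e+04
Then remove 0.07776 M of E.
Step 3:
                    C           G           E
  I          0.007605       6.107      0.2443
  C         -0.001793 -5.9781e-04    0.001793
  E          0.005811       6.107      0.2461
  solve Keq expr → x = 5.9781e-04; check Q = 1.2440e+04

Q₀ = 2694; Q < K (proceeds forward)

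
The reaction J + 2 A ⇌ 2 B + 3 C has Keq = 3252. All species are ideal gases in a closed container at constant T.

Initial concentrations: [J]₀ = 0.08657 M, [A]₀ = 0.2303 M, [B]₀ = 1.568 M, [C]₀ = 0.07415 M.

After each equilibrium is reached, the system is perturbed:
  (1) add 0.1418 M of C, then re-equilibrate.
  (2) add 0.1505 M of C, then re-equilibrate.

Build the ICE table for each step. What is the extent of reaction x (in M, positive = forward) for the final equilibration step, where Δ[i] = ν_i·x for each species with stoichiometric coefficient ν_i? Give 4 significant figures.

Q₀ = 0.2183 vs Keq = 3252 ⇒ Q<K, forward
Step 1:
                    J           A           B           C
  I           0.08657      0.2303       1.568     0.07415
  C          -0.08053     -0.1611      0.1611      0.2416
  E          0.006037     0.06923       1.729      0.3157
  solve Keq expr → x = 0.08053; check Q = 3252
Then add 0.1418 M of C.
Step 2:
                    J           A           B           C
  I          0.006037     0.06923       1.729      0.4575
  C            0.0058      0.0116     -0.0116     -0.0174
  E           0.01184     0.08083       1.717      0.4401
  solve Keq expr → x = -0.0058; check Q = 3252
Then add 0.1505 M of C.
Step 3:
                    J           A           B           C
  I           0.01184     0.08083       1.717      0.5906
  C          0.006765     0.01353    -0.01353     -0.0203
  E            0.0186     0.09436       1.704      0.5704
  solve Keq expr → x = -0.006765; check Q = 3252

x = -0.006765 M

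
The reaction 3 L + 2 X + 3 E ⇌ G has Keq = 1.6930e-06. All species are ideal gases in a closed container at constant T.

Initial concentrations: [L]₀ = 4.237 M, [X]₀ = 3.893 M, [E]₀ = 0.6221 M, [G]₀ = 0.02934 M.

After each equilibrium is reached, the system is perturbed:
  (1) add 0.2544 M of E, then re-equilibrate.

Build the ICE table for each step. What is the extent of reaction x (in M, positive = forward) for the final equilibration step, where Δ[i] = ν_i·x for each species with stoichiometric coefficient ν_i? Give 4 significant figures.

x = 0.001118 M

Q₀ = 1.0571e-04 vs Keq = 1.6930e-06 ⇒ Q>K, reverse
Step 1:
                    L           X           E           G
  I             4.237       3.893      0.6221     0.02934
  C           0.08575     0.05717     0.08575    -0.02858
  E             4.323        3.95      0.7078  7.5682e-04
  solve Keq expr → x = -0.02858; check Q = 1.6930e-06
Then add 0.2544 M of E.
Step 2:
                    L           X           E           G
  I             4.323        3.95      0.9622  7.5682e-04
  C         -0.003354   -0.002236   -0.003354    0.001118
  E             4.319       3.948      0.9589    0.001875
  solve Keq expr → x = 0.001118; check Q = 1.6930e-06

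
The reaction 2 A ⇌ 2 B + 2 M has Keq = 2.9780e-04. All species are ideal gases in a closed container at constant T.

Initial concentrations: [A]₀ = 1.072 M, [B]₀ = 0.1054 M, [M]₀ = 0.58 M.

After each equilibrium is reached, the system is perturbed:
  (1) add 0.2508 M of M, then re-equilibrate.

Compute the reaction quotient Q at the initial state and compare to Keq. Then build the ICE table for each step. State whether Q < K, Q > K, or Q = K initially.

Q₀ = 0.003252; Q > K (proceeds reverse)

Q₀ = 0.003252 vs Keq = 2.9780e-04 ⇒ Q>K, reverse
Step 1:
                   A          B          M
  init         1.072     0.1054       0.58
  Δ          0.06708   -0.06708   -0.06708
  eq           1.139    0.03832     0.5129
  solve Keq expr → x = -0.03354; check Q = 2.9780e-04
Then add 0.2508 M of M.
Step 2:
                   A          B          M
  init         1.139    0.03832     0.7637
  Δ           0.0119    -0.0119    -0.0119
  eq           1.151    0.02642     0.7518
  solve Keq expr → x = -0.005952; check Q = 2.9780e-04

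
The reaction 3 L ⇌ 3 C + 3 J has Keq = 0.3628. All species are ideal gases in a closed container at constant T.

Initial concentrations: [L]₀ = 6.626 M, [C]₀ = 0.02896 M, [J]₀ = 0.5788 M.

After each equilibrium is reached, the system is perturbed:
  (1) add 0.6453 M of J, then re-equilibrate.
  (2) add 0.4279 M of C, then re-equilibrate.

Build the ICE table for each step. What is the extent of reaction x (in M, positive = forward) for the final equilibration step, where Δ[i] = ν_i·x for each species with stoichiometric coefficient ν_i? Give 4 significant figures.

Q₀ = 1.6189e-08 vs Keq = 0.3628 ⇒ Q<K, forward
Step 1:
                   L          C          J
  init         6.626    0.02896     0.5788
  Δ           -1.608      1.608      1.608
  eq           5.018      1.637      2.187
  solve Keq expr → x = 0.5359; check Q = 0.3628
Then add 0.6453 M of J.
Step 2:
                   L          C          J
  init         5.018      1.637      2.832
  Δ           0.2125    -0.2125    -0.2125
  eq           5.231      1.424      2.619
  solve Keq expr → x = -0.07085; check Q = 0.3628
Then add 0.4279 M of C.
Step 3:
                   L          C          J
  init         5.231      1.852      2.619
  Δ            0.226     -0.226     -0.226
  eq           5.457      1.626      2.393
  solve Keq expr → x = -0.07534; check Q = 0.3628

x = -0.07534 M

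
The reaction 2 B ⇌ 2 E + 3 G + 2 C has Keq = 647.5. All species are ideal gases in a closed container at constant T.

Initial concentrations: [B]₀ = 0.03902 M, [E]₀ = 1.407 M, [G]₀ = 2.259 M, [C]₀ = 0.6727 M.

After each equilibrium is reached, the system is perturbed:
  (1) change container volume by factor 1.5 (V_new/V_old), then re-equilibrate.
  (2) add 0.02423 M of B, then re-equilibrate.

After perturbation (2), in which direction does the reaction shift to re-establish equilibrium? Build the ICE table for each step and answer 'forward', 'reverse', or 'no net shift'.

Q₀ = 6783 vs Keq = 647.5 ⇒ Q>K, reverse
Step 1:
                  B         E         G         C
  I         0.03902     1.407     2.259    0.6727
  C         0.06339  -0.06339  -0.09509  -0.06339
  E          0.1024     1.344     2.164    0.6093
  solve Keq expr → x = -0.0317; check Q = 647.5
Then change container volume by factor 1.5 (V_new/V_old).
Step 2:
                  B         E         G         C
  I         0.06827    0.8957     1.443    0.4062
  C         -0.0383    0.0383   0.05745    0.0383
  E         0.02998     0.934       1.5    0.4445
  solve Keq expr → x = 0.01915; check Q = 647.5
Then add 0.02423 M of B.
Step 3:
                  B         E         G         C
  I         0.05421     0.934       1.5    0.4445
  C        -0.02108   0.02108   0.03162   0.02108
  E         0.03313    0.9551     1.532    0.4656
  solve Keq expr → x = 0.01054; check Q = 647.5

Direction: forward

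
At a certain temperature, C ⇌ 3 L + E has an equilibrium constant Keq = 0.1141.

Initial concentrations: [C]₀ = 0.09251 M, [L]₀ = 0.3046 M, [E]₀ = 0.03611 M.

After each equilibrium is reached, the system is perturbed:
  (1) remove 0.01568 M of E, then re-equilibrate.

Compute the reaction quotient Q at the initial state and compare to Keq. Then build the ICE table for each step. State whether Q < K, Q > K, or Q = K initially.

Q₀ = 0.01103; Q < K (proceeds forward)

Q₀ = 0.01103 vs Keq = 0.1141 ⇒ Q<K, forward
Step 1:
                    C           L           E
  init        0.09251      0.3046     0.03611
  Δ          -0.04052      0.1216     0.04052
  eq          0.05199      0.4262     0.07663
  solve Keq expr → x = 0.04052; check Q = 0.1141
Then remove 0.01568 M of E.
Step 2:
                    C           L           E
  init        0.05199      0.4262     0.06095
  Δ         -0.004035     0.01211    0.004035
  eq          0.04795      0.4383     0.06499
  solve Keq expr → x = 0.004035; check Q = 0.1141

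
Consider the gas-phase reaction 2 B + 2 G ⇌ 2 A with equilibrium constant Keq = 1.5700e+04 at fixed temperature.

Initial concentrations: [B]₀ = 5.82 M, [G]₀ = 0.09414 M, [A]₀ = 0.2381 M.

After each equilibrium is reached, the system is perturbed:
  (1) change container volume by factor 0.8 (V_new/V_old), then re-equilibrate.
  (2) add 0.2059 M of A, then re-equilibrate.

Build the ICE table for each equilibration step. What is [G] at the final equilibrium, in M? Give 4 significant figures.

Q₀ = 0.1889 vs Keq = 1.5700e+04 ⇒ Q<K, forward
Step 1:
                    B           G           A
  Initial        5.82     0.09414      0.2381
  Change     -0.09368    -0.09368     0.09368
  Equil         5.726  4.6240e-04      0.3318
  solve Keq expr → x = 0.04684; check Q = 1.5700e+04
Then change container volume by factor 0.8 (V_new/V_old).
Step 2:
                    B           G           A
  Initial       7.158  5.7800e-04      0.4147
  Change  -1.1546e-04 -1.1546e-04  1.1546e-04
  Equil         7.158  4.6254e-04      0.4148
  solve Keq expr → x = 5.7732e-05; check Q = 1.5700e+04
Then add 0.2059 M of A.
Step 3:
                    B           G           A
  Initial       7.158  4.6254e-04      0.6207
  Change   2.2930e-04  2.2930e-04 -2.2930e-04
  Equil         7.158  6.9184e-04      0.6205
  solve Keq expr → x = -1.1465e-04; check Q = 1.5700e+04

[G]_eq = 6.9184e-04 M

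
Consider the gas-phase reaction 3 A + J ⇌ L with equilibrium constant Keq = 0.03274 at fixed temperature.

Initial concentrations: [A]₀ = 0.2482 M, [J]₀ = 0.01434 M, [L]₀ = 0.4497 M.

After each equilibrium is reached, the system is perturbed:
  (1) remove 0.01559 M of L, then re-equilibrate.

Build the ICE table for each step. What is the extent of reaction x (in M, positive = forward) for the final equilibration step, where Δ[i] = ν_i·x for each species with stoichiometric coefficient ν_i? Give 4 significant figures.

x = 0.01149 M

Q₀ = 2051 vs Keq = 0.03274 ⇒ Q>K, reverse
Step 1:
                  A         J         L
  I          0.2482   0.01434    0.4497
  C           1.219    0.4062   -0.4062
  E           1.467    0.4206   0.04346
  solve Keq expr → x = -0.4062; check Q = 0.03274
Then remove 0.01559 M of L.
Step 2:
                  A         J         L
  I           1.467    0.4206   0.02787
  C        -0.03447  -0.01149   0.01149
  E           1.432    0.4091   0.03937
  solve Keq expr → x = 0.01149; check Q = 0.03274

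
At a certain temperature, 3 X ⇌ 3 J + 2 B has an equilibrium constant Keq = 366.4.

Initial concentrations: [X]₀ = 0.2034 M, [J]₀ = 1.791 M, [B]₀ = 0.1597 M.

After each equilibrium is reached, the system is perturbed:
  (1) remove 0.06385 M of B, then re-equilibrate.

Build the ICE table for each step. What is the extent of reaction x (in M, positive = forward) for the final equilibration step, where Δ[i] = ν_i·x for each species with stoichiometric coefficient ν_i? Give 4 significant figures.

x = 0.005149 M

Q₀ = 17.41 vs Keq = 366.4 ⇒ Q<K, forward
Step 1:
                    X           J           B
  Initial      0.2034       1.791      0.1597
  Change      -0.1042      0.1042     0.06948
  Equil       0.09919       1.895      0.2292
  solve Keq expr → x = 0.03474; check Q = 366.4
Then remove 0.06385 M of B.
Step 2:
                    X           J           B
  Initial     0.09919       1.895      0.1653
  Change     -0.01545     0.01545      0.0103
  Equil       0.08374       1.911      0.1756
  solve Keq expr → x = 0.005149; check Q = 366.4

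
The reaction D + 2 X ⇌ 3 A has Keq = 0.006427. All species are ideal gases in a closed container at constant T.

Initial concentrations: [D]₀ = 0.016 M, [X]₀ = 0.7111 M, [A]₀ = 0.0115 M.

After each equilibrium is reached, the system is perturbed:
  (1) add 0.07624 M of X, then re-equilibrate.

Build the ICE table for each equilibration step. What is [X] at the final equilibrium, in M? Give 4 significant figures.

Q₀ = 1.8798e-04 vs Keq = 0.006427 ⇒ Q<K, forward
Step 1:
                   D          X          A
  init         0.016     0.7111     0.0115
  Δ        -0.006497   -0.01299    0.01949
  eq        0.009503     0.6981    0.03099
  solve Keq expr → x = 0.006497; check Q = 0.006427
Then add 0.07624 M of X.
Step 2:
                   D          X          A
  init      0.009503     0.7743    0.03099
  Δ       -5.2255e-04  -0.001045   0.001568
  eq         0.00898     0.7733    0.03256
  solve Keq expr → x = 5.2255e-04; check Q = 0.006427

[X]_eq = 0.7733 M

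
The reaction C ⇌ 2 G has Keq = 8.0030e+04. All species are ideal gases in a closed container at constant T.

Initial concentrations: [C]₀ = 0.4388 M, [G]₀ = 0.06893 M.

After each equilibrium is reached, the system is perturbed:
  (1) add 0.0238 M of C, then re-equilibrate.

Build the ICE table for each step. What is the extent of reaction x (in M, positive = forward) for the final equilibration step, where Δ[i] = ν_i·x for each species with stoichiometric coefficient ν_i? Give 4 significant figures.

Q₀ = 0.01083 vs Keq = 8.0030e+04 ⇒ Q<K, forward
Step 1:
                   C          G
  I           0.4388    0.06893
  C          -0.4388     0.8776
  E       1.1194e-05     0.9465
  solve Keq expr → x = 0.4388; check Q = 8.0030e+04
Then add 0.0238 M of C.
Step 2:
                   C          G
  I          0.02381     0.9465
  C          -0.0238     0.0476
  E       1.2348e-05     0.9941
  solve Keq expr → x = 0.0238; check Q = 8.0030e+04

x = 0.0238 M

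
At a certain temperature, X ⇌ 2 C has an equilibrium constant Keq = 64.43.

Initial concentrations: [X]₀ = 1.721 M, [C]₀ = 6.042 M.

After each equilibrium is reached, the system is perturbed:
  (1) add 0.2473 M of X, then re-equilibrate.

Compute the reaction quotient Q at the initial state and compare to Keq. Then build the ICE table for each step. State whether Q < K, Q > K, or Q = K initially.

Q₀ = 21.21 vs Keq = 64.43 ⇒ Q<K, forward
Step 1:
                    X           C
  init          1.721       6.042
  Δ           -0.8099        1.62
  eq           0.9111       7.662
  solve Keq expr → x = 0.8099; check Q = 64.43
Then add 0.2473 M of X.
Step 2:
                    X           C
  init          1.158       7.662
  Δ           -0.1664      0.3328
  eq            0.992       7.995
  solve Keq expr → x = 0.1664; check Q = 64.43

Q₀ = 21.21; Q < K (proceeds forward)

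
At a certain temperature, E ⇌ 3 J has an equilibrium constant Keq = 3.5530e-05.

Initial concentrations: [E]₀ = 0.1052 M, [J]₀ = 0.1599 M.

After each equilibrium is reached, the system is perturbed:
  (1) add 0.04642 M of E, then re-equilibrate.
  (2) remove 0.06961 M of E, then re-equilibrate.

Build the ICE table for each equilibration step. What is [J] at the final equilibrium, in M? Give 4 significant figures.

Q₀ = 0.03886 vs Keq = 3.5530e-05 ⇒ Q>K, reverse
Step 1:
                    E           J
  I            0.1052      0.1599
  C           0.04744     -0.1423
  E            0.1526     0.01757
  solve Keq expr → x = -0.04744; check Q = 3.5530e-05
Then add 0.04642 M of E.
Step 2:
                    E           J
  I            0.1991     0.01757
  C       -5.3621e-04    0.001609
  E            0.1985     0.01918
  solve Keq expr → x = 5.3621e-04; check Q = 3.5530e-05
Then remove 0.06961 M of E.
Step 3:
                    E           J
  I            0.1289     0.01918
  C        8.4482e-04   -0.002534
  E            0.1298     0.01664
  solve Keq expr → x = -8.4482e-04; check Q = 3.5530e-05

[J]_eq = 0.01664 M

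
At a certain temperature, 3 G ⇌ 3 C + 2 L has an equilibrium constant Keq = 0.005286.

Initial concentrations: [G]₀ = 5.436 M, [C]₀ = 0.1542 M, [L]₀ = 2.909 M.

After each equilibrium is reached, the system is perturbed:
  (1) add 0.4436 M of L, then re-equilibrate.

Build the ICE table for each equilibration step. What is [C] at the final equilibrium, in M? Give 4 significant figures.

Q₀ = 1.9315e-04 vs Keq = 0.005286 ⇒ Q<K, forward
Step 1:
                    G           C           L
  init          5.436      0.1542       2.909
  Δ           -0.2701      0.2701        0.18
  eq            5.166      0.4243       3.089
  solve Keq expr → x = 0.09002; check Q = 0.005286
Then add 0.4436 M of L.
Step 2:
                    G           C           L
  init          5.166      0.4243       3.533
  Δ           0.03229    -0.03229    -0.02152
  eq            5.198       0.392       3.511
  solve Keq expr → x = -0.01076; check Q = 0.005286

[C]_eq = 0.392 M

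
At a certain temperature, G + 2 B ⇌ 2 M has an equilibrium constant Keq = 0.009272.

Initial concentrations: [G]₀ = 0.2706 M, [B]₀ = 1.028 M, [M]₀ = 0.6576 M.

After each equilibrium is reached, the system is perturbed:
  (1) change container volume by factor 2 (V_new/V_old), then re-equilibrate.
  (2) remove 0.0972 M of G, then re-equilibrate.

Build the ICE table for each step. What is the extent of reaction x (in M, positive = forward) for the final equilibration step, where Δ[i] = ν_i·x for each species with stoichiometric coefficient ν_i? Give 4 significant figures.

Q₀ = 1.512 vs Keq = 0.009272 ⇒ Q>K, reverse
Step 1:
                    G           B           M
  I            0.2706       1.028      0.6576
  C            0.2729      0.5459     -0.5459
  E            0.5435       1.574      0.1117
  solve Keq expr → x = -0.2729; check Q = 0.009272
Then change container volume by factor 2 (V_new/V_old).
Step 2:
                    G           B           M
  I            0.2718      0.7869     0.05586
  C          0.007527     0.01505    -0.01505
  E            0.2793       0.802     0.04081
  solve Keq expr → x = -0.007527; check Q = 0.009272
Then remove 0.0972 M of G.
Step 3:
                    G           B           M
  I            0.1821       0.802     0.04081
  C          0.003616    0.007232   -0.007232
  E            0.1857      0.8092     0.03358
  solve Keq expr → x = -0.003616; check Q = 0.009272

x = -0.003616 M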